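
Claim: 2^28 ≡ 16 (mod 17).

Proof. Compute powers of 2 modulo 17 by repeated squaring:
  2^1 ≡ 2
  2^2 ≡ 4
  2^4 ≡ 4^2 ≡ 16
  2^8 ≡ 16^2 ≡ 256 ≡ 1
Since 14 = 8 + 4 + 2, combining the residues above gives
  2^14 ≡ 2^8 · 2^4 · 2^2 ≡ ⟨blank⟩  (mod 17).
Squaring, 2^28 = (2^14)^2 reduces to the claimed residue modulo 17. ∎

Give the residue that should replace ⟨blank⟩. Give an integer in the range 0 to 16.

2^8 · 2^4 · 2^2 ≡ 1 · 16 · 4 = 64.
64 mod 17 = 13, so 2^14 ≡ 13 (mod 17).

13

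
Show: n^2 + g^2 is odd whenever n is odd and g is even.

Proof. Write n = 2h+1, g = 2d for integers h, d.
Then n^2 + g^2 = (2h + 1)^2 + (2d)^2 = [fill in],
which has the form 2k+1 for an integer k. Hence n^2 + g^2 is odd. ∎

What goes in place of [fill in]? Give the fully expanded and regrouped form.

(2h + 1)^2 + (2d)^2 = 4d^2 + 4h^2 + 4h + 1
= 2(2d^2 + 2h^2 + 2h) + 1.
Since 2d^2 + 2h^2 + 2h is an integer, the sum of squares is of the form 2k+1 for an integer k.

2(2d^2 + 2h^2 + 2h) + 1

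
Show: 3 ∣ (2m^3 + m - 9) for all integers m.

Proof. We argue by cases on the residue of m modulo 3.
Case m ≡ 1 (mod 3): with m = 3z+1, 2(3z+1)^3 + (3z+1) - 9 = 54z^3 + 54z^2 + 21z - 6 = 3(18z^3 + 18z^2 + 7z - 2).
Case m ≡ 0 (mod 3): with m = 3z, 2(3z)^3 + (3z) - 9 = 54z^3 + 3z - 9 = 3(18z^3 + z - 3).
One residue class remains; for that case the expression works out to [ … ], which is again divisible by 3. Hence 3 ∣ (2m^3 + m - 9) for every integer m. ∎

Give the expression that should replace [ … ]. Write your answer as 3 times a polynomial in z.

The residues treated are {1, 0}, so the missing case is m ≡ 2 (mod 3); write m = 3z+2.
Then 2(3z+2)^3 + (3z+2) - 9 = 54z^3 + 108z^2 + 75z + 9 = 3(18z^3 + 36z^2 + 25z + 3).

3(18z^3 + 36z^2 + 25z + 3)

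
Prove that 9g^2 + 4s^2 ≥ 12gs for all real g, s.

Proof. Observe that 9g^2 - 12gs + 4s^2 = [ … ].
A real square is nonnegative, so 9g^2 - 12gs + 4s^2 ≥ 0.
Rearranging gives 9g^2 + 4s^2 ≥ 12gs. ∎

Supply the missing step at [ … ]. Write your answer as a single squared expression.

(3g - 2s)^2

The leading and trailing coefficients are 3^2 and 2^2, and 12 = 2·3·2, so the trinomial is (3g - 2s)^2.
Hence 9g^2 - 12gs + 4s^2 ≥ 0.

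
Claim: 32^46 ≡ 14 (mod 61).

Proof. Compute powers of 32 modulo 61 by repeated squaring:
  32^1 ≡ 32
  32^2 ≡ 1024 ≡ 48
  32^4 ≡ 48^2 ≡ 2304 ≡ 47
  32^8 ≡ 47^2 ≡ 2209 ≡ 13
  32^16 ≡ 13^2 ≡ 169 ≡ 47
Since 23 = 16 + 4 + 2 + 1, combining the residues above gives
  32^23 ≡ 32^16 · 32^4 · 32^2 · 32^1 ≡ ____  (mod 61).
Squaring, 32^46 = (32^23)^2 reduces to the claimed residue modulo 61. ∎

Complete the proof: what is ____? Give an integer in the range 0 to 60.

Multiply the listed residues: 47 · 47 · 48 · 32 = 2209 → 106032 → 3393024.
Reducing modulo 61: 3393024 = 55623·61 + 21, so 32^23 ≡ 21.

21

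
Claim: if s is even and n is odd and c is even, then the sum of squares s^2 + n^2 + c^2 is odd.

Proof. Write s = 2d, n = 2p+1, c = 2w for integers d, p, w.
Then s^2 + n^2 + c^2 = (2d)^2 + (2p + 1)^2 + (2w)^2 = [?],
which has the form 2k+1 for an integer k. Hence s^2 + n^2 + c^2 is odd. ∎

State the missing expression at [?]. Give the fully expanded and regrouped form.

Expanding: (2d)^2 + (2p + 1)^2 + (2w)^2 = 4d^2 + 4p^2 + 4p + 4w^2 + 1.
Every term except the constant is even, so this is 2(2d^2 + 2p^2 + 2p + 2w^2) + 1,
and 2d^2 + 2p^2 + 2p + 2w^2 ∈ ℤ gives the required form.

2(2d^2 + 2p^2 + 2p + 2w^2) + 1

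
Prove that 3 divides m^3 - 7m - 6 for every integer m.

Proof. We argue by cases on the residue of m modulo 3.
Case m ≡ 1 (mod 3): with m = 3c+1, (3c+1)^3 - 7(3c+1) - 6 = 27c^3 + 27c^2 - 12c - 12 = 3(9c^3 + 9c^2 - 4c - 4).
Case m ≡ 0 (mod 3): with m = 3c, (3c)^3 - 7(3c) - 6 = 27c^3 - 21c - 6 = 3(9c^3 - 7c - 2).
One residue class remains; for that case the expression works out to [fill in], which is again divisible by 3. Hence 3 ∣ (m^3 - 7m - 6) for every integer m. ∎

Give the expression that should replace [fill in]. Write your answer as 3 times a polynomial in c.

3(9c^3 + 18c^2 + 5c - 4)

Only m ≡ 2 (mod 3) is unaccounted for. Put m = 3c+2:
(3c+2)^3 - 7(3c+2) - 6 expands to 27c^3 + 54c^2 + 15c - 12,
and factoring out 3 leaves 3(9c^3 + 18c^2 + 5c - 4).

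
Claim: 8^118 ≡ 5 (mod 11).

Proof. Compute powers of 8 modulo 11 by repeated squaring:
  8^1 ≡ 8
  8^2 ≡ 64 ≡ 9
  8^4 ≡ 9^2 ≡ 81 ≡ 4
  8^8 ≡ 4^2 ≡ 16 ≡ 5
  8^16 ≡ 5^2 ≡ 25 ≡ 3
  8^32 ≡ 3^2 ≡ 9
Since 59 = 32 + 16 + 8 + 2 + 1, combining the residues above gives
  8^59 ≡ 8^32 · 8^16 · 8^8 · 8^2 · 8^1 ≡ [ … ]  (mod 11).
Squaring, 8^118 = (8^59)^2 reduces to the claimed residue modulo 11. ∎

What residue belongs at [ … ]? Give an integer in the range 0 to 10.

7

8^32 · 8^16 · 8^8 · 8^2 · 8^1 ≡ 9 · 3 · 5 · 9 · 8 = 9720.
9720 mod 11 = 7, so 8^59 ≡ 7 (mod 11).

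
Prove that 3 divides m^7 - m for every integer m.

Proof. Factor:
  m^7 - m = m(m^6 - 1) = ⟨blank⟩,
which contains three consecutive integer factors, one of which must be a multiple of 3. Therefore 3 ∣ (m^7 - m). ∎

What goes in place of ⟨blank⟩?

(m - 1)m(m + 1)(m^4 + m^2 + 1)

m^6 - 1 = (m^2 - 1)(m^4 + m^2 + 1), and m^2 - 1 = (m-1)(m+1).
So m(m^6 - 1) = (m - 1)m(m + 1)(m^4 + m^2 + 1).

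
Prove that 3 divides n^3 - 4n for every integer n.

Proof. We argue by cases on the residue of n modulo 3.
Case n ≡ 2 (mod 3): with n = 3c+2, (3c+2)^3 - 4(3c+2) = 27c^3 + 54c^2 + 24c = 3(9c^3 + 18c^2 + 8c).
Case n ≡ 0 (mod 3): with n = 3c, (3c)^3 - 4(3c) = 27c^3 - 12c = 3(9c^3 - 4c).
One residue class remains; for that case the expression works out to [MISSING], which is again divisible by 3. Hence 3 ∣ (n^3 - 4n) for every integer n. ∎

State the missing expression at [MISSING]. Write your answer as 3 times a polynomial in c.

Only n ≡ 1 (mod 3) is unaccounted for. Put n = 3c+1:
(3c+1)^3 - 4(3c+1) expands to 27c^3 + 27c^2 - 3c - 3,
and factoring out 3 leaves 3(9c^3 + 9c^2 - c - 1).

3(9c^3 + 9c^2 - c - 1)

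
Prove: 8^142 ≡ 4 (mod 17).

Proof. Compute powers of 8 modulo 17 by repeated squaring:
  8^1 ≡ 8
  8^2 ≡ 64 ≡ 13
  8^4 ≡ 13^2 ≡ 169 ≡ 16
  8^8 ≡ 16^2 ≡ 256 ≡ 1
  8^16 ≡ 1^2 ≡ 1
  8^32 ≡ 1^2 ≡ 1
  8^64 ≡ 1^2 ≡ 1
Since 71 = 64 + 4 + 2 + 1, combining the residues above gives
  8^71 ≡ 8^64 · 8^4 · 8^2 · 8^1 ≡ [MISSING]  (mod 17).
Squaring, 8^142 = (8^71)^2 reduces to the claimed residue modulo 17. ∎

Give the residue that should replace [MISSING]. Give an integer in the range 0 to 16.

15

8^64 · 8^4 · 8^2 · 8^1 ≡ 1 · 16 · 13 · 8 = 1664.
1664 mod 17 = 15, so 8^71 ≡ 15 (mod 17).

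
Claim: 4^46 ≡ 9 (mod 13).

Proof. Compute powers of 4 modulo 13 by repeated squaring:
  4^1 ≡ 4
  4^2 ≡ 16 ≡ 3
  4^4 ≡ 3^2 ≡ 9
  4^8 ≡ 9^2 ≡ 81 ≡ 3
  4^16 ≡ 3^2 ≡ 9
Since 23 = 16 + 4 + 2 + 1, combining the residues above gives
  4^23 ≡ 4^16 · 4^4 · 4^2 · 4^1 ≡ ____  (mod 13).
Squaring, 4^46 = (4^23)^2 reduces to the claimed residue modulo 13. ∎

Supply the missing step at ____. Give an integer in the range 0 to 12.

4^16 · 4^4 · 4^2 · 4^1 ≡ 9 · 9 · 3 · 4 = 972.
972 mod 13 = 10, so 4^23 ≡ 10 (mod 13).

10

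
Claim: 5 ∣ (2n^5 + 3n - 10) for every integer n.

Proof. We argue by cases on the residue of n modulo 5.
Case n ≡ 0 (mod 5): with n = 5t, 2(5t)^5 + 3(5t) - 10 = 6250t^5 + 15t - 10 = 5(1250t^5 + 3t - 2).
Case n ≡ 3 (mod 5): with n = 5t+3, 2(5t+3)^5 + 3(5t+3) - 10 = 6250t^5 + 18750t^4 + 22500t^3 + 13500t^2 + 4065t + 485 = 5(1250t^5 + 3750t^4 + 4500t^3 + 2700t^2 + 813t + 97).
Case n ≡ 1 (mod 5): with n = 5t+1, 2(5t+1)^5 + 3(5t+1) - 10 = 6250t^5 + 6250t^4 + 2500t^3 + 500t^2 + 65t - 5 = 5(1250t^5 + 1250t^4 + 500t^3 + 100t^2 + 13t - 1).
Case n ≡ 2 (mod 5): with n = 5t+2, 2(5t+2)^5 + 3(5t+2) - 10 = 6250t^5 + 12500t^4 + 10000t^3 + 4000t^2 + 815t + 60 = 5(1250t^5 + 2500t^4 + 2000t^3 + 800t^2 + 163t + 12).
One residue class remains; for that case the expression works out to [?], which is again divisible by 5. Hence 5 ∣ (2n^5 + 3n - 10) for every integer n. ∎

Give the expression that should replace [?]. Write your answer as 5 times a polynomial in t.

The residues treated are {0, 3, 1, 2}, so the missing case is n ≡ 4 (mod 5); write n = 5t+4.
Then 2(5t+4)^5 + 3(5t+4) - 10 = 6250t^5 + 25000t^4 + 40000t^3 + 32000t^2 + 12815t + 2050 = 5(1250t^5 + 5000t^4 + 8000t^3 + 6400t^2 + 2563t + 410).

5(1250t^5 + 5000t^4 + 8000t^3 + 6400t^2 + 2563t + 410)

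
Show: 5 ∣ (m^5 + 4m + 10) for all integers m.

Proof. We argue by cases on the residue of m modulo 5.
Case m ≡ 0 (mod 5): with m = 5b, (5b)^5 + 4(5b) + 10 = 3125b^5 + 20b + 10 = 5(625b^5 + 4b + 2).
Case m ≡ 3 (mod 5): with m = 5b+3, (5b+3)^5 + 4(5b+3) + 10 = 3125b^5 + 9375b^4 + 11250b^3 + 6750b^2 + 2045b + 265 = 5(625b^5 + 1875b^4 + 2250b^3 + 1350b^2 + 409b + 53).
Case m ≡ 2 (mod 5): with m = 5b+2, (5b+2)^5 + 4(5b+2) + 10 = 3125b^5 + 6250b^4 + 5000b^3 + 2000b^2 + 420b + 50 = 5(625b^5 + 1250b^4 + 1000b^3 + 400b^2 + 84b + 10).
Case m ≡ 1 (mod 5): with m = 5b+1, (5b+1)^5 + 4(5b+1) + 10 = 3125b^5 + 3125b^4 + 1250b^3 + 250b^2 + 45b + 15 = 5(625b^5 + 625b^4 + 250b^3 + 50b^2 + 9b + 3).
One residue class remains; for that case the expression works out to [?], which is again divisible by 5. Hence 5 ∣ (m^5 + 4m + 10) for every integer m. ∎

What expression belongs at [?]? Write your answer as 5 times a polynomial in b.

Only m ≡ 4 (mod 5) is unaccounted for. Put m = 5b+4:
(5b+4)^5 + 4(5b+4) + 10 expands to 3125b^5 + 12500b^4 + 20000b^3 + 16000b^2 + 6420b + 1050,
and factoring out 5 leaves 5(625b^5 + 2500b^4 + 4000b^3 + 3200b^2 + 1284b + 210).

5(625b^5 + 2500b^4 + 4000b^3 + 3200b^2 + 1284b + 210)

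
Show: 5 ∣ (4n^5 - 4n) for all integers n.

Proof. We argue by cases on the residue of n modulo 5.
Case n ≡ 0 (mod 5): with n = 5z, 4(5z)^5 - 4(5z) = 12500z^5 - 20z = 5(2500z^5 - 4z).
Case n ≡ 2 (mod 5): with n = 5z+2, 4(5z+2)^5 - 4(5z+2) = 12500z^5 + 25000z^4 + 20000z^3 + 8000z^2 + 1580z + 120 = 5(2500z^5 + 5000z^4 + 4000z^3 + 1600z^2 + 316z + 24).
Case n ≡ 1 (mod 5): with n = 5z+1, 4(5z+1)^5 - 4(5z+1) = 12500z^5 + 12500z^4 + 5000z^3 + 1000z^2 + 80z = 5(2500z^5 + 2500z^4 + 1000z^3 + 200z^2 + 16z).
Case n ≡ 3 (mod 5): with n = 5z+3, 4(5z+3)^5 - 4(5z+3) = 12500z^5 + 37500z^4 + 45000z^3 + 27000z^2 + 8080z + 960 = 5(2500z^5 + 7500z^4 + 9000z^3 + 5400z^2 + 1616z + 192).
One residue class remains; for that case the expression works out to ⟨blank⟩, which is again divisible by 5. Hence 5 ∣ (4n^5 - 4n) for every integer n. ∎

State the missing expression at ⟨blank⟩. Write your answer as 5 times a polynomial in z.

5(2500z^5 + 10000z^4 + 16000z^3 + 12800z^2 + 5116z + 816)

Only n ≡ 4 (mod 5) is unaccounted for. Put n = 5z+4:
4(5z+4)^5 - 4(5z+4) expands to 12500z^5 + 50000z^4 + 80000z^3 + 64000z^2 + 25580z + 4080,
and factoring out 5 leaves 5(2500z^5 + 10000z^4 + 16000z^3 + 12800z^2 + 5116z + 816).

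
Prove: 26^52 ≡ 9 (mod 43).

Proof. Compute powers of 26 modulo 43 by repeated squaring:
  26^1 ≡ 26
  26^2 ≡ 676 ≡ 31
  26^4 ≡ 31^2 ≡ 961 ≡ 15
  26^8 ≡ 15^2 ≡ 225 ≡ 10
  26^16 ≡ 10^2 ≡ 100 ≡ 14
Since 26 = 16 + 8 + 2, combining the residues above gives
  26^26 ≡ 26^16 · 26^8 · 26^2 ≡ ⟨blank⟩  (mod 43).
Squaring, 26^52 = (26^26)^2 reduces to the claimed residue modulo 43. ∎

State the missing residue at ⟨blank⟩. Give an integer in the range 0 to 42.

26^16 · 26^8 · 26^2 ≡ 14 · 10 · 31 = 4340.
4340 mod 43 = 40, so 26^26 ≡ 40 (mod 43).

40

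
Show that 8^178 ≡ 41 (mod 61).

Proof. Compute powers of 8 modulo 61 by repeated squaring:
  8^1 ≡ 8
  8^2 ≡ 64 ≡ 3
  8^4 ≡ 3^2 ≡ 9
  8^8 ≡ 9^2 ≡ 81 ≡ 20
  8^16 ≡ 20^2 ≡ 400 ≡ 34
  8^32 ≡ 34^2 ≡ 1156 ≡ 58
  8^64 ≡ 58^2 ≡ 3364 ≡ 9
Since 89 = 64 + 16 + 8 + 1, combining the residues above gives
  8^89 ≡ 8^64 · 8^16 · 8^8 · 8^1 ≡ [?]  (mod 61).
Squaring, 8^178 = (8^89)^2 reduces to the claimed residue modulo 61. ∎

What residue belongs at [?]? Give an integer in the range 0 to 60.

38

8^64 · 8^16 · 8^8 · 8^1 ≡ 9 · 34 · 20 · 8 = 48960.
48960 mod 61 = 38, so 8^89 ≡ 38 (mod 61).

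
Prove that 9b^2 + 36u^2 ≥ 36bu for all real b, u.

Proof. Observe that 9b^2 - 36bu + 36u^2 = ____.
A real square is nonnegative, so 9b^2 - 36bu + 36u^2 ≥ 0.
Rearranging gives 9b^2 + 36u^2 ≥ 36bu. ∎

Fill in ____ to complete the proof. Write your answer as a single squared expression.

9b^2 - 36bu + 36u^2 is a perfect-square trinomial: the outer terms are (3b)^2 and (6u)^2, and the cross term is -2·3b·6u.
So 9b^2 - 36bu + 36u^2 = (3b - 6u)^2 ≥ 0.

(3b - 6u)^2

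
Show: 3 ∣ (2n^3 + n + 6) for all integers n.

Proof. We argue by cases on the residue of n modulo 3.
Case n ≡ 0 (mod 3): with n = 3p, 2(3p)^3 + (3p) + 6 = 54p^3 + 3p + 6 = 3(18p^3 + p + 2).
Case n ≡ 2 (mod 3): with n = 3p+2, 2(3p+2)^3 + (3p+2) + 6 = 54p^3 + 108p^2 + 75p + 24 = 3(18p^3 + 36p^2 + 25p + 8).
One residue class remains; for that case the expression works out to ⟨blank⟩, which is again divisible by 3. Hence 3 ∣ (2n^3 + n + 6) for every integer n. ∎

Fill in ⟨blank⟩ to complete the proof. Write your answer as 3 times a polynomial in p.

3(18p^3 + 18p^2 + 7p + 3)

Only n ≡ 1 (mod 3) is unaccounted for. Put n = 3p+1:
2(3p+1)^3 + (3p+1) + 6 expands to 54p^3 + 54p^2 + 21p + 9,
and factoring out 3 leaves 3(18p^3 + 18p^2 + 7p + 3).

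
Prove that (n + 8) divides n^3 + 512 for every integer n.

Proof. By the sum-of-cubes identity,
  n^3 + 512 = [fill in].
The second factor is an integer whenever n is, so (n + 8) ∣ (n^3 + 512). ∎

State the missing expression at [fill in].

(n + 8)(n^2 - 8n + 64)

Polynomial division of n^3 + 512 by n + 8 leaves remainder 0 and quotient n^2 - 8n + 64.
Hence n^3 + 512 = (n + 8)(n^2 - 8n + 64).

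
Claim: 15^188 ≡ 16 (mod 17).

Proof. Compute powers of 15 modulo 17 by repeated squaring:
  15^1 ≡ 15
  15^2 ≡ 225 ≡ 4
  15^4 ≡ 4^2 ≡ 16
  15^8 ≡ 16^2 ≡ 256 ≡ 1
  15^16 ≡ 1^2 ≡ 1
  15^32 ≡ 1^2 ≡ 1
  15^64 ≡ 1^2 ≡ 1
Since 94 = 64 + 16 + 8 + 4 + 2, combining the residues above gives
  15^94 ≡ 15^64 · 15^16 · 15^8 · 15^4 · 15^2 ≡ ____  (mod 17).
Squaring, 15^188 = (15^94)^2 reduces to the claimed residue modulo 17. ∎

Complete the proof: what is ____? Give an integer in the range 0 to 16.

Multiply the listed residues: 1 · 1 · 1 · 16 · 4 = 1 → 1 → 16 → 64.
Reducing modulo 17: 64 = 3·17 + 13, so 15^94 ≡ 13.

13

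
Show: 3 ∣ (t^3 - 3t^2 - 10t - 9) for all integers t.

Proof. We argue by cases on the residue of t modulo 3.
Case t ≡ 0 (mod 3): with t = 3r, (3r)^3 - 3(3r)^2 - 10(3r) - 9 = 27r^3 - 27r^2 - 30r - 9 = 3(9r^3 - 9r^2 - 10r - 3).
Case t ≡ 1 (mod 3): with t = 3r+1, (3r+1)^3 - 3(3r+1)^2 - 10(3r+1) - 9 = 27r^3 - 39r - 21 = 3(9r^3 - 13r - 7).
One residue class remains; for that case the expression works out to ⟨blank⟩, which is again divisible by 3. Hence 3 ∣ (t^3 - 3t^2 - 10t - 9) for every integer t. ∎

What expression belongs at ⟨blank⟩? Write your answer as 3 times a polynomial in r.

3(9r^3 + 9r^2 - 10r - 11)

Only t ≡ 2 (mod 3) is unaccounted for. Put t = 3r+2:
(3r+2)^3 - 3(3r+2)^2 - 10(3r+2) - 9 expands to 27r^3 + 27r^2 - 30r - 33,
and factoring out 3 leaves 3(9r^3 + 9r^2 - 10r - 11).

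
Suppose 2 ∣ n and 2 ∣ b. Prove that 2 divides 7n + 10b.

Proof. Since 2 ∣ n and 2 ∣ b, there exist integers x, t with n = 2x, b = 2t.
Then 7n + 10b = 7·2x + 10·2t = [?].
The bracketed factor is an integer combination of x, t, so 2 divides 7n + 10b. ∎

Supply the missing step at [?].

2(10t + 7x)

Pull the common 2 out of every term: 7·2x + 10·2t = 2(10t + 7x).
10t + 7x is an integer, which exhibits the divisibility.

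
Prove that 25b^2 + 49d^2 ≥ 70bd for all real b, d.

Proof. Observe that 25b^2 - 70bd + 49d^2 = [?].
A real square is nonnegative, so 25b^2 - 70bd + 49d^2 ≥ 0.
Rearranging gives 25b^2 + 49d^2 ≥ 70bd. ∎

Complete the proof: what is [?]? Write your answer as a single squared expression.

The leading and trailing coefficients are 5^2 and 7^2, and 70 = 2·5·7, so the trinomial is (5b - 7d)^2.
Hence 25b^2 - 70bd + 49d^2 ≥ 0.

(5b - 7d)^2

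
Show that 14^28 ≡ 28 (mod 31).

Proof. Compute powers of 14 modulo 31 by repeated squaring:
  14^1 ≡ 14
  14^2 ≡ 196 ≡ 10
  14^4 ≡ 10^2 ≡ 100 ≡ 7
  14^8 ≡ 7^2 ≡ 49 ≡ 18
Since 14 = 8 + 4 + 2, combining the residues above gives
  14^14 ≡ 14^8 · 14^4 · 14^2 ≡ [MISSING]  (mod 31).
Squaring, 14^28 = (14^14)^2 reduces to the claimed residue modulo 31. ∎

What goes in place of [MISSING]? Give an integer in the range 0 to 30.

14^8 · 14^4 · 14^2 ≡ 18 · 7 · 10 = 1260.
1260 mod 31 = 20, so 14^14 ≡ 20 (mod 31).

20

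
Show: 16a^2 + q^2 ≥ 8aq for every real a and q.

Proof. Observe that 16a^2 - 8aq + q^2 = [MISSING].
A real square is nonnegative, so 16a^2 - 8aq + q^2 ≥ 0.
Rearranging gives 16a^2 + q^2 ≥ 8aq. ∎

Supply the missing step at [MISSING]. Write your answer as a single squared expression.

The leading and trailing coefficients are 4^2 and 1^2, and 8 = 2·4·1, so the trinomial is (4a - q)^2.
Hence 16a^2 - 8aq + q^2 ≥ 0.

(4a - q)^2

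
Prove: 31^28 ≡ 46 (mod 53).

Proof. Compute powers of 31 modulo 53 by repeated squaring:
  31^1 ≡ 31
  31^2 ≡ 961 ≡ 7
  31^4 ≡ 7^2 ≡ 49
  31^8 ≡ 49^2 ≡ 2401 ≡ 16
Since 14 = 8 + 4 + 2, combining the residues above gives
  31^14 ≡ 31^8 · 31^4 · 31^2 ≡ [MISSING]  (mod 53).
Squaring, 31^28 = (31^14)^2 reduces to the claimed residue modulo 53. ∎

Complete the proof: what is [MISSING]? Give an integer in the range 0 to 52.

Multiply the listed residues: 16 · 49 · 7 = 784 → 5488.
Reducing modulo 53: 5488 = 103·53 + 29, so 31^14 ≡ 29.

29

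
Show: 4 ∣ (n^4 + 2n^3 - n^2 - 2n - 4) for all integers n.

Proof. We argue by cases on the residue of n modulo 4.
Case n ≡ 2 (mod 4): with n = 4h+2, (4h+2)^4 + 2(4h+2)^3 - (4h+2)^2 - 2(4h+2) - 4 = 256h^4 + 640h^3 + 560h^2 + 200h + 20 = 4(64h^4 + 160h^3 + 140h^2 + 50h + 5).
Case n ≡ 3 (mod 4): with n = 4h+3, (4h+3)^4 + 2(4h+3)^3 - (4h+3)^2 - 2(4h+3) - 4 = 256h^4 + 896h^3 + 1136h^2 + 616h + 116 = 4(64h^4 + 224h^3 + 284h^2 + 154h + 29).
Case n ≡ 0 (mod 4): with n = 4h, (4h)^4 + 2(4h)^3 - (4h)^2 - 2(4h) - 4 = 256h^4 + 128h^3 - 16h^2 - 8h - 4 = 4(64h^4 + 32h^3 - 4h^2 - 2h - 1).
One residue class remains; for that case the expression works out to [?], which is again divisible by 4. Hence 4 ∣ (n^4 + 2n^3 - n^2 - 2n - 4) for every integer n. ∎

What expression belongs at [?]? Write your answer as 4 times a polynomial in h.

4(64h^4 + 96h^3 + 44h^2 + 6h - 1)

Only n ≡ 1 (mod 4) is unaccounted for. Put n = 4h+1:
(4h+1)^4 + 2(4h+1)^3 - (4h+1)^2 - 2(4h+1) - 4 expands to 256h^4 + 384h^3 + 176h^2 + 24h - 4,
and factoring out 4 leaves 4(64h^4 + 96h^3 + 44h^2 + 6h - 1).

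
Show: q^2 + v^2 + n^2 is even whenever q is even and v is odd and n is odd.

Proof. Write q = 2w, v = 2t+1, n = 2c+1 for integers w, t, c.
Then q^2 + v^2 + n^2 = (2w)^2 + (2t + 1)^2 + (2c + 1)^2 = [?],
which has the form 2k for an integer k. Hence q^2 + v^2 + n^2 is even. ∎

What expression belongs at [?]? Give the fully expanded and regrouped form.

Expanding: (2w)^2 + (2t + 1)^2 + (2c + 1)^2 = 4c^2 + 4c + 4t^2 + 4t + 4w^2 + 2.
Every term is even; pulling out the factor of 2 gives 2(2c^2 + 2c + 2t^2 + 2t + 2w^2 + 1).

2(2c^2 + 2c + 2t^2 + 2t + 2w^2 + 1)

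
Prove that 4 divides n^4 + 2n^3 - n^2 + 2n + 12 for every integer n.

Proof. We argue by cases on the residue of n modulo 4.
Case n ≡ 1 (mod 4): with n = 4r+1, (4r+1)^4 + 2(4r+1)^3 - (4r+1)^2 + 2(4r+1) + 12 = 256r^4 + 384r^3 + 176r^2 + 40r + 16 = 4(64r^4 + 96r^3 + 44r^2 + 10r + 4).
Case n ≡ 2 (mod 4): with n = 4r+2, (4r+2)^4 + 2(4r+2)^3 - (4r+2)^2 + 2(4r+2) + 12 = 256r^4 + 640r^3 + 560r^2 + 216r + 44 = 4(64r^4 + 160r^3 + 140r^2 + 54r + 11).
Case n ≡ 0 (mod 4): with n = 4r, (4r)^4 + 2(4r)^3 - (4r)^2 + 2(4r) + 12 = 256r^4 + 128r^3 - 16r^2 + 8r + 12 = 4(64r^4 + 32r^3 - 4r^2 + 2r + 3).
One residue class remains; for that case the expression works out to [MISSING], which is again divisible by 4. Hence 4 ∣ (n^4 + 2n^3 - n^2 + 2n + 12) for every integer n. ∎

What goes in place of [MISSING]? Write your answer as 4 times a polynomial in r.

4(64r^4 + 224r^3 + 284r^2 + 158r + 36)

The residues treated are {1, 2, 0}, so the missing case is n ≡ 3 (mod 4); write n = 4r+3.
Then (4r+3)^4 + 2(4r+3)^3 - (4r+3)^2 + 2(4r+3) + 12 = 256r^4 + 896r^3 + 1136r^2 + 632r + 144 = 4(64r^4 + 224r^3 + 284r^2 + 158r + 36).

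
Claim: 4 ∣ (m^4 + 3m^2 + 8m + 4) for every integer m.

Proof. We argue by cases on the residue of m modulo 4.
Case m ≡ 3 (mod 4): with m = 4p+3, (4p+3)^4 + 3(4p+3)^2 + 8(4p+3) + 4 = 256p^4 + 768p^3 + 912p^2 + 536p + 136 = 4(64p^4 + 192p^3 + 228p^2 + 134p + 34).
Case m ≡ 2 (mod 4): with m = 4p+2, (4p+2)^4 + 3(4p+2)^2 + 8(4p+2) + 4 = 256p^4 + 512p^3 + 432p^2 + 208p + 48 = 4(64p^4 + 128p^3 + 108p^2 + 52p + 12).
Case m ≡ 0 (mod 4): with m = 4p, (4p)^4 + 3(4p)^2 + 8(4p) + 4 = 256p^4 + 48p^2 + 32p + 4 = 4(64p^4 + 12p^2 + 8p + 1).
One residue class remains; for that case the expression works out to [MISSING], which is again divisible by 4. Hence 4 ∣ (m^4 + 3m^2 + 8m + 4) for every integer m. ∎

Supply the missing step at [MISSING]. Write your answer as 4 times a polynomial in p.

Only m ≡ 1 (mod 4) is unaccounted for. Put m = 4p+1:
(4p+1)^4 + 3(4p+1)^2 + 8(4p+1) + 4 expands to 256p^4 + 256p^3 + 144p^2 + 72p + 16,
and factoring out 4 leaves 4(64p^4 + 64p^3 + 36p^2 + 18p + 4).

4(64p^4 + 64p^3 + 36p^2 + 18p + 4)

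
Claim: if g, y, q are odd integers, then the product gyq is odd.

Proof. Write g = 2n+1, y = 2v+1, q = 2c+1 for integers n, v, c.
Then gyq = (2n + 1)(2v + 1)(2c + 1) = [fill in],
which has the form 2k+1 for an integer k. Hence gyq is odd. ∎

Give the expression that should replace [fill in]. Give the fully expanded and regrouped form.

2(4cnv + 2cn + 2cv + c + 2nv + n + v) + 1

(2n + 1)(2v + 1)(2c + 1) = 8cnv + 4cn + 4cv + 2c + 4nv + 2n + 2v + 1
= 2(4cnv + 2cn + 2cv + c + 2nv + n + v) + 1.
Since 4cnv + 2cn + 2cv + c + 2nv + n + v is an integer, the product is of the form 2k+1 for an integer k.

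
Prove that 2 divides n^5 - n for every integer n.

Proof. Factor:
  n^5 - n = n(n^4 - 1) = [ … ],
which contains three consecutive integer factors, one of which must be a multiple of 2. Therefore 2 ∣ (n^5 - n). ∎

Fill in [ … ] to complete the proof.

(n - 1)n(n + 1)(n^2 + 1)

n^4 - 1 = (n^2 - 1)(n^2 + 1), and n^2 - 1 = (n-1)(n+1).
So n(n^4 - 1) = (n - 1)n(n + 1)(n^2 + 1).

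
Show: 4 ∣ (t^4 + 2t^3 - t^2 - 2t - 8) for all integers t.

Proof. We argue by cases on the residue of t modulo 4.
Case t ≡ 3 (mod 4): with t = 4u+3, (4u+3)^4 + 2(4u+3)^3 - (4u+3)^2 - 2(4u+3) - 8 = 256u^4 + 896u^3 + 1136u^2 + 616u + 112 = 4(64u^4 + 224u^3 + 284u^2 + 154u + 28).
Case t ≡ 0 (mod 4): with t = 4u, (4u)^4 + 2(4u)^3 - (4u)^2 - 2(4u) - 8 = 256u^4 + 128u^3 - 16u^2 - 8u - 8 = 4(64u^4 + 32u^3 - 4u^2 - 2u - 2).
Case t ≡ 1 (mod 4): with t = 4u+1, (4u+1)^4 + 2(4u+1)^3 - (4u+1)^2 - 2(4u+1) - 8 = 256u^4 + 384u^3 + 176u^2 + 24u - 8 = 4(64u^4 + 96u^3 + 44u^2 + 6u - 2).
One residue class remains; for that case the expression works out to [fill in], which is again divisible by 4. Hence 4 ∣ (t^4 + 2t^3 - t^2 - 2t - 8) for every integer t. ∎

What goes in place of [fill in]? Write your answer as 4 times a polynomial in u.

4(64u^4 + 160u^3 + 140u^2 + 50u + 4)

Only t ≡ 2 (mod 4) is unaccounted for. Put t = 4u+2:
(4u+2)^4 + 2(4u+2)^3 - (4u+2)^2 - 2(4u+2) - 8 expands to 256u^4 + 640u^3 + 560u^2 + 200u + 16,
and factoring out 4 leaves 4(64u^4 + 160u^3 + 140u^2 + 50u + 4).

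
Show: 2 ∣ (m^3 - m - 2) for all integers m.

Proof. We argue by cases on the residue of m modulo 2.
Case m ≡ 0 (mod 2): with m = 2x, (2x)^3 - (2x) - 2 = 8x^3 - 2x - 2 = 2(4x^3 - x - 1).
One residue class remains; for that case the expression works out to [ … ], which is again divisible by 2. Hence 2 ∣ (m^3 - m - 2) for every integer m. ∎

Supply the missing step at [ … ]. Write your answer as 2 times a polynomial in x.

2(4x^3 + 6x^2 + 2x - 1)

Only m ≡ 1 (mod 2) is unaccounted for. Put m = 2x+1:
(2x+1)^3 - (2x+1) - 2 expands to 8x^3 + 12x^2 + 4x - 2,
and factoring out 2 leaves 2(4x^3 + 6x^2 + 2x - 1).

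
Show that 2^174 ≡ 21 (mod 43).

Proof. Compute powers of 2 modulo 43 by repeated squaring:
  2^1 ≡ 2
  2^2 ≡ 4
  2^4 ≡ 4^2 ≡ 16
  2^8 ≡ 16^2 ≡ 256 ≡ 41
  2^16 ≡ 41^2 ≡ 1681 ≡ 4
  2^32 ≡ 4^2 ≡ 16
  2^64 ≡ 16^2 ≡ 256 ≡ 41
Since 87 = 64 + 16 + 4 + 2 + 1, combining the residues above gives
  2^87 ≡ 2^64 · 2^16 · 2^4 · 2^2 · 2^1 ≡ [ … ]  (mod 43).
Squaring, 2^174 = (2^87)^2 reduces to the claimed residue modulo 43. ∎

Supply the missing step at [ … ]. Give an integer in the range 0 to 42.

2^64 · 2^16 · 2^4 · 2^2 · 2^1 ≡ 41 · 4 · 16 · 4 · 2 = 20992.
20992 mod 43 = 8, so 2^87 ≡ 8 (mod 43).

8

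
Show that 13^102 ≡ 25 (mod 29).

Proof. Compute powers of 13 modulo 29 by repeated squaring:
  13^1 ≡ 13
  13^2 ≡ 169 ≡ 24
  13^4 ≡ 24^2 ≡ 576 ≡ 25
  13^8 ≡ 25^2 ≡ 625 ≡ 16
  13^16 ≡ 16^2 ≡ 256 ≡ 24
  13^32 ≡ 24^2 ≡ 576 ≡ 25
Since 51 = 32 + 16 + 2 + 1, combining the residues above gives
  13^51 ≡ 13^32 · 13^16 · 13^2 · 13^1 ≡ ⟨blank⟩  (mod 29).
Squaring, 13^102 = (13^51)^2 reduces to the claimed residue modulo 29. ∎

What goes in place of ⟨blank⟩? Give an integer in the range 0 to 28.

13^32 · 13^16 · 13^2 · 13^1 ≡ 25 · 24 · 24 · 13 = 187200.
187200 mod 29 = 5, so 13^51 ≡ 5 (mod 29).

5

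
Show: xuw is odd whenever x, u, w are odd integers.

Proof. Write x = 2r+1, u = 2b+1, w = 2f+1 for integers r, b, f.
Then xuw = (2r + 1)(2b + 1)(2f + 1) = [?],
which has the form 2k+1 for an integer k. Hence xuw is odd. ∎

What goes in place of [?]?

Expanding: (2r + 1)(2b + 1)(2f + 1) = 8bfr + 4bf + 4br + 2b + 4fr + 2f + 2r + 1.
Every term except the constant is even, so this is 2(4bfr + 2bf + 2br + b + 2fr + f + r) + 1,
and 4bfr + 2bf + 2br + b + 2fr + f + r ∈ ℤ gives the required form.

2(4bfr + 2bf + 2br + b + 2fr + f + r) + 1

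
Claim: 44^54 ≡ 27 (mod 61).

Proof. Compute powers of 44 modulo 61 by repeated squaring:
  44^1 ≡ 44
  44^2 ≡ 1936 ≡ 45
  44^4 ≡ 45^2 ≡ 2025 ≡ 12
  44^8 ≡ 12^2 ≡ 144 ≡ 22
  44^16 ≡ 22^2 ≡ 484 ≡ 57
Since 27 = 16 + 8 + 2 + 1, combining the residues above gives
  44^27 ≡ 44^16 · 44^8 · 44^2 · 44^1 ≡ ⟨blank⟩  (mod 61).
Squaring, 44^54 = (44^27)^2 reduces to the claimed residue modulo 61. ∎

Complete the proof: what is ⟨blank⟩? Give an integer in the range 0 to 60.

Multiply the listed residues: 57 · 22 · 45 · 44 = 1254 → 56430 → 2482920.
Reducing modulo 61: 2482920 = 40703·61 + 37, so 44^27 ≡ 37.

37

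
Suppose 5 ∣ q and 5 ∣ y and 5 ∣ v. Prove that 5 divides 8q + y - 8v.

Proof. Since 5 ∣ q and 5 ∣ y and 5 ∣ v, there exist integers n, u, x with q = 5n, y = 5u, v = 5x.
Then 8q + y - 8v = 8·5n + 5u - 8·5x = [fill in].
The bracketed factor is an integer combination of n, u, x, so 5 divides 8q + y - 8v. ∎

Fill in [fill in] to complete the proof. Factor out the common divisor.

5(8n + u - 8x)

Each term has a factor of 5: 8·5n + 5u - 8·5x = 5·(8n + u - 8x).
Since 8n + u - 8x is an integer, 5 ∣ (8q + y - 8v).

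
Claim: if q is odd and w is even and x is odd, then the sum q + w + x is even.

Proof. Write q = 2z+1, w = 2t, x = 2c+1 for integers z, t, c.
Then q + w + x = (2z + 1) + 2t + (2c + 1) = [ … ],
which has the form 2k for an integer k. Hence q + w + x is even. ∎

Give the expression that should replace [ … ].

(2z + 1) + 2t + (2c + 1) = 2c + 2t + 2z + 2
= 2(c + t + z + 1).
Since c + t + z + 1 is an integer, the sum is of the form 2k for an integer k.

2(c + t + z + 1)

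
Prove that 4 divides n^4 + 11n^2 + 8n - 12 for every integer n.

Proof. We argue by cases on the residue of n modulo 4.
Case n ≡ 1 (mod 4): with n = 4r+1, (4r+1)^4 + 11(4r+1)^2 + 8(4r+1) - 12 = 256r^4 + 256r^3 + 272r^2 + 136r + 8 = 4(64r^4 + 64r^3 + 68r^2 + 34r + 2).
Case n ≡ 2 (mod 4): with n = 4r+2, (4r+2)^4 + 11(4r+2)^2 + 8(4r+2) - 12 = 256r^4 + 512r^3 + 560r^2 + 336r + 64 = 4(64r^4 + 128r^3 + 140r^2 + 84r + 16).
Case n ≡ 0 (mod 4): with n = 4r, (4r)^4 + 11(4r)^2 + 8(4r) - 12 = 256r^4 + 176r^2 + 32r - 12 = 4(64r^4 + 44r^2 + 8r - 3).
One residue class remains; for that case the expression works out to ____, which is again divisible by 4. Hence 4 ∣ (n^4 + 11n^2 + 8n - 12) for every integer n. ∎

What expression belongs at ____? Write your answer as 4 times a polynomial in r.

4(64r^4 + 192r^3 + 260r^2 + 182r + 48)

The residues treated are {1, 2, 0}, so the missing case is n ≡ 3 (mod 4); write n = 4r+3.
Then (4r+3)^4 + 11(4r+3)^2 + 8(4r+3) - 12 = 256r^4 + 768r^3 + 1040r^2 + 728r + 192 = 4(64r^4 + 192r^3 + 260r^2 + 182r + 48).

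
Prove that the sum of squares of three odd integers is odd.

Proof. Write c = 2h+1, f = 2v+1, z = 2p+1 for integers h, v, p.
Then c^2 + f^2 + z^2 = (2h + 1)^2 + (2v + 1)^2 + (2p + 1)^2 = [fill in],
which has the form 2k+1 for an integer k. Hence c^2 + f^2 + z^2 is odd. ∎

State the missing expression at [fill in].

(2h + 1)^2 + (2v + 1)^2 + (2p + 1)^2 = 4h^2 + 4h + 4p^2 + 4p + 4v^2 + 4v + 3
= 2(2h^2 + 2h + 2p^2 + 2p + 2v^2 + 2v + 1) + 1.
Since 2h^2 + 2h + 2p^2 + 2p + 2v^2 + 2v + 1 is an integer, the sum of squares is of the form 2k+1 for an integer k.

2(2h^2 + 2h + 2p^2 + 2p + 2v^2 + 2v + 1) + 1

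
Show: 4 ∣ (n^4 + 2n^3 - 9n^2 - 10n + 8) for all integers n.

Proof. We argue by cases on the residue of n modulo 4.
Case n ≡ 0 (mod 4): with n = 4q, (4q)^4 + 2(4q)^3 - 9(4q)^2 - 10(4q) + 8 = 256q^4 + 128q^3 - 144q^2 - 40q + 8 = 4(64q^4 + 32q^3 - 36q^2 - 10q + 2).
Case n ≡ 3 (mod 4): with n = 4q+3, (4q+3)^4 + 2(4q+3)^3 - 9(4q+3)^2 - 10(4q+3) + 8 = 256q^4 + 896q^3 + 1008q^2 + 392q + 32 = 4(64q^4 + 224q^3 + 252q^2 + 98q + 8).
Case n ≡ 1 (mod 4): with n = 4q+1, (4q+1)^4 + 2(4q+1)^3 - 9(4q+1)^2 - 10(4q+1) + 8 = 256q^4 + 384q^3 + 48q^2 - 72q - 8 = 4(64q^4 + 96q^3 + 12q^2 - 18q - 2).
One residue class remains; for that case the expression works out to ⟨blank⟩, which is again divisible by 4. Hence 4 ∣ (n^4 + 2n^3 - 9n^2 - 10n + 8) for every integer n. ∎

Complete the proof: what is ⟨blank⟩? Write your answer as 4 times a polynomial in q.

4(64q^4 + 160q^3 + 108q^2 + 10q - 4)

The residues treated are {0, 3, 1}, so the missing case is n ≡ 2 (mod 4); write n = 4q+2.
Then (4q+2)^4 + 2(4q+2)^3 - 9(4q+2)^2 - 10(4q+2) + 8 = 256q^4 + 640q^3 + 432q^2 + 40q - 16 = 4(64q^4 + 160q^3 + 108q^2 + 10q - 4).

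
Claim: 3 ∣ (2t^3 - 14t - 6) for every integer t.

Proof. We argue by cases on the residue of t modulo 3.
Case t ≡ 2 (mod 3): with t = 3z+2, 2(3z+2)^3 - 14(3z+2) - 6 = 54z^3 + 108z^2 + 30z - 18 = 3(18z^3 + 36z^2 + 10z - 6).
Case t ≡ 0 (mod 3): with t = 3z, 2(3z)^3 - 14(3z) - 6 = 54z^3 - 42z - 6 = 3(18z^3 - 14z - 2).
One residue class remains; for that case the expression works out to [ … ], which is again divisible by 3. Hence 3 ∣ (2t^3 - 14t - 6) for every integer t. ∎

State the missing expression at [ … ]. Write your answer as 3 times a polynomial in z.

Only t ≡ 1 (mod 3) is unaccounted for. Put t = 3z+1:
2(3z+1)^3 - 14(3z+1) - 6 expands to 54z^3 + 54z^2 - 24z - 18,
and factoring out 3 leaves 3(18z^3 + 18z^2 - 8z - 6).

3(18z^3 + 18z^2 - 8z - 6)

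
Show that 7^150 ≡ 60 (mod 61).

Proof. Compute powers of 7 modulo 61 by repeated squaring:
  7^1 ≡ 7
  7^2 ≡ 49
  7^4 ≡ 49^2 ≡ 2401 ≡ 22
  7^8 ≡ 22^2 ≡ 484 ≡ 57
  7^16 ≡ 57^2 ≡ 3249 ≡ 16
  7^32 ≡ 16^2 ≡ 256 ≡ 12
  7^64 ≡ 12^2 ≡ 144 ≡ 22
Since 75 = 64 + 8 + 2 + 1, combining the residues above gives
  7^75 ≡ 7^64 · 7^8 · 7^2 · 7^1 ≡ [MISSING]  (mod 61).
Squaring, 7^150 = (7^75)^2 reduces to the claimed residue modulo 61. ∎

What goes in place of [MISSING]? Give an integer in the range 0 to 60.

Multiply the listed residues: 22 · 57 · 49 · 7 = 1254 → 61446 → 430122.
Reducing modulo 61: 430122 = 7051·61 + 11, so 7^75 ≡ 11.

11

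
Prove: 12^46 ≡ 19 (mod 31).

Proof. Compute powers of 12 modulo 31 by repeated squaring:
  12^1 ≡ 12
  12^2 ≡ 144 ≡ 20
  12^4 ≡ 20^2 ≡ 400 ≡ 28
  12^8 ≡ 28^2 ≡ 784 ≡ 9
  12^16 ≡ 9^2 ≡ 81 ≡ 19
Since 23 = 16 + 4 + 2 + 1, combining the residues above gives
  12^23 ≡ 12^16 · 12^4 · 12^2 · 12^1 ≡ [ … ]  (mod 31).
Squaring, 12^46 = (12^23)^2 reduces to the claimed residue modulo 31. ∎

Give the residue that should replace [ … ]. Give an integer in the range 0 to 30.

22

Multiply the listed residues: 19 · 28 · 20 · 12 = 532 → 10640 → 127680.
Reducing modulo 31: 127680 = 4118·31 + 22, so 12^23 ≡ 22.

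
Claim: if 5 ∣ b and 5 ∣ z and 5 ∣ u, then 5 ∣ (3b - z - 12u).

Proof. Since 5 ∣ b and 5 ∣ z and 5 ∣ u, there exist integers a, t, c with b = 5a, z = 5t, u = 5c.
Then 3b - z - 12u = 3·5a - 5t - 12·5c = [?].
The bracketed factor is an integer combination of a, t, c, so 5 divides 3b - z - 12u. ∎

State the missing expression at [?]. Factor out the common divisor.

Each term has a factor of 5: 3·5a - 5t - 12·5c = 5·(3a - 12c - t).
Since 3a - 12c - t is an integer, 5 ∣ (3b - z - 12u).

5(3a - 12c - t)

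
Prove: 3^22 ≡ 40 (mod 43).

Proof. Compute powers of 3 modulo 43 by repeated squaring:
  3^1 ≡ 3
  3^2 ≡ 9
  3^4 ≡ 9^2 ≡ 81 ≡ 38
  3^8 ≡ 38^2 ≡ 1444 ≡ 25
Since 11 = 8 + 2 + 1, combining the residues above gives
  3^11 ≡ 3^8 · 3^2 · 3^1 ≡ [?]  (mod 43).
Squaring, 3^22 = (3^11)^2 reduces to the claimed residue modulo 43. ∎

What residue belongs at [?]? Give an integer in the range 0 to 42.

30

3^8 · 3^2 · 3^1 ≡ 25 · 9 · 3 = 675.
675 mod 43 = 30, so 3^11 ≡ 30 (mod 43).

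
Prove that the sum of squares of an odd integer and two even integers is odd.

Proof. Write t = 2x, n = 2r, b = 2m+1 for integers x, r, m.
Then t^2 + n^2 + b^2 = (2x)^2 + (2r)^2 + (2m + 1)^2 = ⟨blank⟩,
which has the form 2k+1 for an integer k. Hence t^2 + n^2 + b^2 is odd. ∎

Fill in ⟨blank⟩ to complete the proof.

Expanding: (2x)^2 + (2r)^2 + (2m + 1)^2 = 4m^2 + 4m + 4r^2 + 4x^2 + 1.
Every term except the constant is even, so this is 2(2m^2 + 2m + 2r^2 + 2x^2) + 1,
and 2m^2 + 2m + 2r^2 + 2x^2 ∈ ℤ gives the required form.

2(2m^2 + 2m + 2r^2 + 2x^2) + 1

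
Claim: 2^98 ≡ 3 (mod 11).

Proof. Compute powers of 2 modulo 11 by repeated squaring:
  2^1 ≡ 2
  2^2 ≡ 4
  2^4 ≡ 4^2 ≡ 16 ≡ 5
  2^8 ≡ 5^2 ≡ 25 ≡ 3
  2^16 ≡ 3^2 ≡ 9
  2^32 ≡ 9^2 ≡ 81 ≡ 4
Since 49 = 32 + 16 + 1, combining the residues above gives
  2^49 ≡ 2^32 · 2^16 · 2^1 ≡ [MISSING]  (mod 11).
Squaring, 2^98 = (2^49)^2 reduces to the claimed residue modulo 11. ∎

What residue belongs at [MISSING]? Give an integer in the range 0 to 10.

6

2^32 · 2^16 · 2^1 ≡ 4 · 9 · 2 = 72.
72 mod 11 = 6, so 2^49 ≡ 6 (mod 11).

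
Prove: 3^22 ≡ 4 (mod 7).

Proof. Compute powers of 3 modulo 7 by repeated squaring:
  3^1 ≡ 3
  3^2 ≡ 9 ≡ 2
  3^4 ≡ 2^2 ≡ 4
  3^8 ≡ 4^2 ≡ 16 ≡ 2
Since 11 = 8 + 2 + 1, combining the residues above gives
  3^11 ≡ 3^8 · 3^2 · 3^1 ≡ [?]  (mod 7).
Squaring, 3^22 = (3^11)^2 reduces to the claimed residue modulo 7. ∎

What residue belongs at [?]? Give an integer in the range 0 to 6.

5

3^8 · 3^2 · 3^1 ≡ 2 · 2 · 3 = 12.
12 mod 7 = 5, so 3^11 ≡ 5 (mod 7).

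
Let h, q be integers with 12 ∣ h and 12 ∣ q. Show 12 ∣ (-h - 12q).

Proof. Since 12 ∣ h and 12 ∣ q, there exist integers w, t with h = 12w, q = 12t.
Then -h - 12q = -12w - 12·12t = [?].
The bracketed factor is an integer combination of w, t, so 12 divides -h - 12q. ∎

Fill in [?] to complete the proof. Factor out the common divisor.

Pull the common 12 out of every term: -12w - 12·12t = 12(-12t - w).
-12t - w is an integer, which exhibits the divisibility.

12(-12t - w)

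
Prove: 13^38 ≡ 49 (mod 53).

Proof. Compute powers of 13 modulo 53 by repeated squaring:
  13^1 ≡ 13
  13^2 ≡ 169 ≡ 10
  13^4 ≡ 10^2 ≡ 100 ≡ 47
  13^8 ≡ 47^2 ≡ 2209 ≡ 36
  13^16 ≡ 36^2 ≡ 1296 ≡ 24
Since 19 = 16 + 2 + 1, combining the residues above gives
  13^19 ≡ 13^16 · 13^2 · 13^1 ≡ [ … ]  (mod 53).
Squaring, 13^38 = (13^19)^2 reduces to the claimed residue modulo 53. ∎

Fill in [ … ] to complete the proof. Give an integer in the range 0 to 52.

Multiply the listed residues: 24 · 10 · 13 = 240 → 3120.
Reducing modulo 53: 3120 = 58·53 + 46, so 13^19 ≡ 46.

46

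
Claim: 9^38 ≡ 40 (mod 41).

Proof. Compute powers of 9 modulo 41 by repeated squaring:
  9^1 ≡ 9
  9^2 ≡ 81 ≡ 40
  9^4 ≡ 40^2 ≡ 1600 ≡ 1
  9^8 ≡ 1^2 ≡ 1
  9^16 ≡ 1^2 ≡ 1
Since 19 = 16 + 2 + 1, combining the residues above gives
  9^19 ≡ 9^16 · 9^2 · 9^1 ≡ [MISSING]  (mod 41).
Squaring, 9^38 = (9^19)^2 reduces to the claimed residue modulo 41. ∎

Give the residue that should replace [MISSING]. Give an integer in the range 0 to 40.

Multiply the listed residues: 1 · 40 · 9 = 40 → 360.
Reducing modulo 41: 360 = 8·41 + 32, so 9^19 ≡ 32.

32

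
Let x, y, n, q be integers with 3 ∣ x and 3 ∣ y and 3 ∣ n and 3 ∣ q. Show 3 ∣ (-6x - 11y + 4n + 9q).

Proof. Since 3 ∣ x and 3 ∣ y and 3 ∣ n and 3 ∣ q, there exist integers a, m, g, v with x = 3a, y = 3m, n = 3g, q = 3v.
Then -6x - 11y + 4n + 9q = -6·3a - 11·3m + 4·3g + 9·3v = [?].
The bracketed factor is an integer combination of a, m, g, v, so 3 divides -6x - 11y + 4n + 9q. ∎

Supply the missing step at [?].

Each term has a factor of 3: -6·3a - 11·3m + 4·3g + 9·3v = 3·(-6a + 4g - 11m + 9v).
Since -6a + 4g - 11m + 9v is an integer, 3 ∣ (-6x - 11y + 4n + 9q).

3(-6a + 4g - 11m + 9v)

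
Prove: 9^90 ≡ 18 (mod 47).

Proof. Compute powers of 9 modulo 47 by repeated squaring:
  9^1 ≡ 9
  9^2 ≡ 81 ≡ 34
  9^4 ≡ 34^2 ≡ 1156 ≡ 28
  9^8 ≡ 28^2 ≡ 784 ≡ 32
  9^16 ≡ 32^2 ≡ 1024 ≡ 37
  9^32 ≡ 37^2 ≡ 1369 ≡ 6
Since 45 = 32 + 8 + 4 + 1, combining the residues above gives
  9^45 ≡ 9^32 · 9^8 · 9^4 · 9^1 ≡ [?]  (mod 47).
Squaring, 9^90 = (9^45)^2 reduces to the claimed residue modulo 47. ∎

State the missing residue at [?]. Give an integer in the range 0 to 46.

21

9^32 · 9^8 · 9^4 · 9^1 ≡ 6 · 32 · 28 · 9 = 48384.
48384 mod 47 = 21, so 9^45 ≡ 21 (mod 47).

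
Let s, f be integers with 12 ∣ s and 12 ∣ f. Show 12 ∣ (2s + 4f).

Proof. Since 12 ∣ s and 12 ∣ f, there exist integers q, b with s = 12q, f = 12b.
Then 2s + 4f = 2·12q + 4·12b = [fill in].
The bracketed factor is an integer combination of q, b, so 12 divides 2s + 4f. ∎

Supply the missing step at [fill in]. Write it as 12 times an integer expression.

Each term has a factor of 12: 2·12q + 4·12b = 12·(4b + 2q).
Since 4b + 2q is an integer, 12 ∣ (2s + 4f).

12(4b + 2q)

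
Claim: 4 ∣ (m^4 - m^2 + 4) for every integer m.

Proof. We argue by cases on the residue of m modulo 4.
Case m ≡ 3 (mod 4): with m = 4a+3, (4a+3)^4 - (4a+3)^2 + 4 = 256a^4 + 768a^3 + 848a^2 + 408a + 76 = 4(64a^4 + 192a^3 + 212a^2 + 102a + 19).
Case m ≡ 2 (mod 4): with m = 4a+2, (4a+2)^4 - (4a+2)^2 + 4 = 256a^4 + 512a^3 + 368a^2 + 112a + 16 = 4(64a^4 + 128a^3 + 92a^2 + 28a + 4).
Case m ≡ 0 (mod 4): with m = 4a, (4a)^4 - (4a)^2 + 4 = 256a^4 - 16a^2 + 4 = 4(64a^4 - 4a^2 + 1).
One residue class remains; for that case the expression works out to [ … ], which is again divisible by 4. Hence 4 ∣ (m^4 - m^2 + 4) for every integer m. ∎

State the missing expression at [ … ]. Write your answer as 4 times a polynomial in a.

4(64a^4 + 64a^3 + 20a^2 + 2a + 1)

The residues treated are {3, 2, 0}, so the missing case is m ≡ 1 (mod 4); write m = 4a+1.
Then (4a+1)^4 - (4a+1)^2 + 4 = 256a^4 + 256a^3 + 80a^2 + 8a + 4 = 4(64a^4 + 64a^3 + 20a^2 + 2a + 1).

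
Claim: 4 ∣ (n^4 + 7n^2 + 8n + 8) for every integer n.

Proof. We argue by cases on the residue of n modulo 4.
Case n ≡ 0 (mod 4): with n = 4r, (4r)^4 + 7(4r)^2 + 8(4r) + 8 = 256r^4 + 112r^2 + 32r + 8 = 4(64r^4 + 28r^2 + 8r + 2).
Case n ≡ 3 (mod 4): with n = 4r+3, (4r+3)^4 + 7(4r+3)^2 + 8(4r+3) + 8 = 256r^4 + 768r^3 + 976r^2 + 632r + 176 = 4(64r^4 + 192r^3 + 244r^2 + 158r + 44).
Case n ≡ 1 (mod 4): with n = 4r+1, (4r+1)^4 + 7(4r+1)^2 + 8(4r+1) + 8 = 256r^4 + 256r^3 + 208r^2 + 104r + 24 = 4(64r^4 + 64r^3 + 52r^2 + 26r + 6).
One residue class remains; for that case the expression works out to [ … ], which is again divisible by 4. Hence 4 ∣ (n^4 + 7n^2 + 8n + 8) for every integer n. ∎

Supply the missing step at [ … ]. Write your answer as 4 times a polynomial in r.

Only n ≡ 2 (mod 4) is unaccounted for. Put n = 4r+2:
(4r+2)^4 + 7(4r+2)^2 + 8(4r+2) + 8 expands to 256r^4 + 512r^3 + 496r^2 + 272r + 68,
and factoring out 4 leaves 4(64r^4 + 128r^3 + 124r^2 + 68r + 17).

4(64r^4 + 128r^3 + 124r^2 + 68r + 17)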